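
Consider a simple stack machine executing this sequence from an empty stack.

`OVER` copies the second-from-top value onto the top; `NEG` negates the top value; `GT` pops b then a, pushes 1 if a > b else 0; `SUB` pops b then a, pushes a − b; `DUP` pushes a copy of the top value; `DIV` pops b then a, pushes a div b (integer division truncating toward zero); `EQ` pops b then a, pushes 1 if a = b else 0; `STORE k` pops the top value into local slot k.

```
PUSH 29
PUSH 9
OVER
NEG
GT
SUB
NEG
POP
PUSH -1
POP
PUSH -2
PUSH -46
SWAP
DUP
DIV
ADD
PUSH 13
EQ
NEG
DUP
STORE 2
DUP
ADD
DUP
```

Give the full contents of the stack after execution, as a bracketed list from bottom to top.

[0, 0]

PUSH 29  : 29
PUSH 9   : 29 9
OVER     : 29 9 29
NEG      : 29 9 -29
GT       : 29 1
SUB      : 28
NEG      : -28
POP      : (empty)
PUSH -1  : -1
POP      : (empty)
PUSH -2  : -2
PUSH -46 : -2 -46
SWAP     : -46 -2
DUP      : -46 -2 -2
DIV      : -46 1
ADD      : -45
PUSH 13  : -45 13
EQ       : 0
NEG      : 0
DUP      : 0 0
STORE 2  : 0
DUP      : 0 0
ADD      : 0
DUP      : 0 0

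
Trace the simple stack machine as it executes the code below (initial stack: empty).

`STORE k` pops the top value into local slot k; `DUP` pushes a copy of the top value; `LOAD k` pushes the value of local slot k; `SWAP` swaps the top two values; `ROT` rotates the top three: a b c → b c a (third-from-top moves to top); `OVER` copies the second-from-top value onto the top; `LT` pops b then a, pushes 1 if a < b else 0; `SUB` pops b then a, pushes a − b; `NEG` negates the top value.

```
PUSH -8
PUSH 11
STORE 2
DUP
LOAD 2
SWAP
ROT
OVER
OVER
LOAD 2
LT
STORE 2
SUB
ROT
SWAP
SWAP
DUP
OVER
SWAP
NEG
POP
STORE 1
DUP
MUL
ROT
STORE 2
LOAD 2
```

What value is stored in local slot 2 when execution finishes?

-8

PUSH -8 : -8
PUSH 11 : -8 11
STORE 2 : -8
DUP     : -8 -8
LOAD 2  : -8 -8 11
SWAP    : -8 11 -8
ROT     : 11 -8 -8
OVER    : 11 -8 -8 -8
OVER    : 11 -8 -8 -8 -8
LOAD 2  : 11 -8 -8 -8 -8 11
LT      : 11 -8 -8 -8 1
STORE 2 : 11 -8 -8 -8
SUB     : 11 -8 0
ROT     : -8 0 11
SWAP    : -8 11 0
SWAP    : -8 0 11
DUP     : -8 0 11 11
OVER    : -8 0 11 11 11
SWAP    : -8 0 11 11 11
NEG     : -8 0 11 11 -11
POP     : -8 0 11 11
STORE 1 : -8 0 11
DUP     : -8 0 11 11
MUL     : -8 0 121
ROT     : 0 121 -8
STORE 2 : 0 121
LOAD 2  : 0 121 -8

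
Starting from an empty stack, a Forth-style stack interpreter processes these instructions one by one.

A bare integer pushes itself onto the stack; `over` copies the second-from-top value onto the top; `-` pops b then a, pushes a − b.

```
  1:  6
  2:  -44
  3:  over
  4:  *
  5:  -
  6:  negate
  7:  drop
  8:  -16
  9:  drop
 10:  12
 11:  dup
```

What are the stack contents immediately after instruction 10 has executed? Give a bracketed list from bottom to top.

[12]

6      → [6]
-44    → [6, -44]
over   → [6, -44, 6]
*      → [6, -264]
-      → [270]
negate → [-270]
drop   → []
-16    → [-16]
drop   → []
12     → [12]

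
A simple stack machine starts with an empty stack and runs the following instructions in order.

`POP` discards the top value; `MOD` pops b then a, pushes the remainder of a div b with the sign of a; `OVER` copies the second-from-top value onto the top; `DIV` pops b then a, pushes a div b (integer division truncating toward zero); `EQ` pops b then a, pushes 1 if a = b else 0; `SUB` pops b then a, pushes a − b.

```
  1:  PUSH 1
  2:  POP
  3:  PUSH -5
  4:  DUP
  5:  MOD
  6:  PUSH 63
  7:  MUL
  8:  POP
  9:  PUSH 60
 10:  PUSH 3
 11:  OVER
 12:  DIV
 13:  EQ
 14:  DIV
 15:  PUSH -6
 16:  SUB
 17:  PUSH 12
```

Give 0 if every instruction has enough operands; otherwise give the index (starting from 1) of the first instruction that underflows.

14

PUSH 1  → 1
POP     → (empty)
PUSH -5 → -5
DUP     → -5 -5
MOD     → 0
PUSH 63 → 0 63
MUL     → 0
POP     → (empty)
PUSH 60 → 60
PUSH 3  → 60 3
OVER    → 60 3 60
DIV     → 60 0
EQ      → 0
DIV  — needs 2 operands, stack has 1 → underflow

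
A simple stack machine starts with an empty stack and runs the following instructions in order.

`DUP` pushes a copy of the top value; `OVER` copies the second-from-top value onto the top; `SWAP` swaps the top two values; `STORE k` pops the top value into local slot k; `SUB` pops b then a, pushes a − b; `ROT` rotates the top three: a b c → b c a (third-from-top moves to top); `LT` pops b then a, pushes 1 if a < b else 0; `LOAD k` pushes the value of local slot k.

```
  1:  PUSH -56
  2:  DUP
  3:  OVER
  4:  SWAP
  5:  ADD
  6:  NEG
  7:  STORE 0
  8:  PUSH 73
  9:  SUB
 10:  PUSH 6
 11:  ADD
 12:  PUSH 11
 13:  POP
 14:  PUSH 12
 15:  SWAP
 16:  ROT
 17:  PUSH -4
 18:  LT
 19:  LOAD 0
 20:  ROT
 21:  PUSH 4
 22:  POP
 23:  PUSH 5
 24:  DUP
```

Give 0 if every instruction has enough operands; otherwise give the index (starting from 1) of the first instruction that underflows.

16

PUSH -56 → -56
DUP      → -56 -56
OVER     → -56 -56 -56
SWAP     → -56 -56 -56
ADD      → -56 -112
NEG      → -56 112
STORE 0  → -56
PUSH 73  → -56 73
SUB      → -129
PUSH 6   → -129 6
ADD      → -123
PUSH 11  → -123 11
POP      → -123
PUSH 12  → -123 12
SWAP     → 12 -123
ROT  — needs 3 operands, stack has 2 → underflow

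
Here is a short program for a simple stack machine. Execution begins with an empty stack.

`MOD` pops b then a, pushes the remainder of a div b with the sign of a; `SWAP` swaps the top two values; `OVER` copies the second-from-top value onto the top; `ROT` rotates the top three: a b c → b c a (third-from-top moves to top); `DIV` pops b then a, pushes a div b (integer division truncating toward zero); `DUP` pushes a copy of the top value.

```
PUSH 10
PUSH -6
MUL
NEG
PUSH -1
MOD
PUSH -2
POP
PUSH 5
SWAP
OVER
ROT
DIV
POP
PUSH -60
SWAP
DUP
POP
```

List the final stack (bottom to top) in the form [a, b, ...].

PUSH 10  : 10
PUSH -6  : 10 -6
MUL      : -60
NEG      : 60
PUSH -1  : 60 -1
MOD      : 0
PUSH -2  : 0 -2
POP      : 0
PUSH 5   : 0 5
SWAP     : 5 0
OVER     : 5 0 5
ROT      : 0 5 5
DIV      : 0 1
POP      : 0
PUSH -60 : 0 -60
SWAP     : -60 0
DUP      : -60 0 0
POP      : -60 0

[-60, 0]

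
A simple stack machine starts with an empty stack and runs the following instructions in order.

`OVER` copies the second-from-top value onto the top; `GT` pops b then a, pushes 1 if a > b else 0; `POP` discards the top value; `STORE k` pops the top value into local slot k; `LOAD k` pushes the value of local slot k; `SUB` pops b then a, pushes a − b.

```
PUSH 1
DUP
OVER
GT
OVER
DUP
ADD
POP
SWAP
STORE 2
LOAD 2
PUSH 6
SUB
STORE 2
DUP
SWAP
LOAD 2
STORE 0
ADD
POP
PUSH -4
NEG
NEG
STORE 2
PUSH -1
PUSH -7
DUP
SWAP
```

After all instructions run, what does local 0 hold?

PUSH 1  -> [1]
DUP     -> [1, 1]
OVER    -> [1, 1, 1]
GT      -> [1, 0]
OVER    -> [1, 0, 1]
DUP     -> [1, 0, 1, 1]
ADD     -> [1, 0, 2]
POP     -> [1, 0]
SWAP    -> [0, 1]
STORE 2 -> [0]
LOAD 2  -> [0, 1]
PUSH 6  -> [0, 1, 6]
SUB     -> [0, -5]
STORE 2 -> [0]
DUP     -> [0, 0]
SWAP    -> [0, 0]
LOAD 2  -> [0, 0, -5]
STORE 0 -> [0, 0]
ADD     -> [0]
POP     -> []
PUSH -4 -> [-4]
NEG     -> [4]
NEG     -> [-4]
STORE 2 -> []
PUSH -1 -> [-1]
PUSH -7 -> [-1, -7]
DUP     -> [-1, -7, -7]
SWAP    -> [-1, -7, -7]

-5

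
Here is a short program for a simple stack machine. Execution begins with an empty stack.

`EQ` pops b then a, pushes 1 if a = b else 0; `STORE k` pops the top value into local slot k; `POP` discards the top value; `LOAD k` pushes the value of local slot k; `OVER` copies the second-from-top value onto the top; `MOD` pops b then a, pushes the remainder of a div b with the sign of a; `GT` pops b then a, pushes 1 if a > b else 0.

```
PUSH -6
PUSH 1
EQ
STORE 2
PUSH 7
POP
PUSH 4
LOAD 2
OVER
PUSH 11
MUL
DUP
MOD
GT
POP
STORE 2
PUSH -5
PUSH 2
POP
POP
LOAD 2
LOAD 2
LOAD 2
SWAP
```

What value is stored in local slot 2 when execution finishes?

PUSH -6 -> -6
PUSH 1  -> -6 1
EQ      -> 0
STORE 2 -> (empty)
PUSH 7  -> 7
POP     -> (empty)
PUSH 4  -> 4
LOAD 2  -> 4 0
OVER    -> 4 0 4
PUSH 11 -> 4 0 4 11
MUL     -> 4 0 44
DUP     -> 4 0 44 44
MOD     -> 4 0 0
GT      -> 4 0
POP     -> 4
STORE 2 -> (empty)
PUSH -5 -> -5
PUSH 2  -> -5 2
POP     -> -5
POP     -> (empty)
LOAD 2  -> 4
LOAD 2  -> 4 4
LOAD 2  -> 4 4 4
SWAP    -> 4 4 4

4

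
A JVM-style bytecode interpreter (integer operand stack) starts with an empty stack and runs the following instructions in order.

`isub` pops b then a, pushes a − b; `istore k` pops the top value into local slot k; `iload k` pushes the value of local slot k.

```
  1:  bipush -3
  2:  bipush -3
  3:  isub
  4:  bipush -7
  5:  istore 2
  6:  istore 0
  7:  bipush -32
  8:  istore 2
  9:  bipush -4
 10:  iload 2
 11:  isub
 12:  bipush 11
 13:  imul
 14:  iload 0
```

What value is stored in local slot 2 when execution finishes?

-32

bipush -3   [-3]
bipush -3   [-3, -3]
isub        [0]
bipush -7   [0, -7]
istore 2    [0]
istore 0    []
bipush -32  [-32]
istore 2    []
bipush -4   [-4]
iload 2     [-4, -32]
isub        [28]
bipush 11   [28, 11]
imul        [308]
iload 0     [308, 0]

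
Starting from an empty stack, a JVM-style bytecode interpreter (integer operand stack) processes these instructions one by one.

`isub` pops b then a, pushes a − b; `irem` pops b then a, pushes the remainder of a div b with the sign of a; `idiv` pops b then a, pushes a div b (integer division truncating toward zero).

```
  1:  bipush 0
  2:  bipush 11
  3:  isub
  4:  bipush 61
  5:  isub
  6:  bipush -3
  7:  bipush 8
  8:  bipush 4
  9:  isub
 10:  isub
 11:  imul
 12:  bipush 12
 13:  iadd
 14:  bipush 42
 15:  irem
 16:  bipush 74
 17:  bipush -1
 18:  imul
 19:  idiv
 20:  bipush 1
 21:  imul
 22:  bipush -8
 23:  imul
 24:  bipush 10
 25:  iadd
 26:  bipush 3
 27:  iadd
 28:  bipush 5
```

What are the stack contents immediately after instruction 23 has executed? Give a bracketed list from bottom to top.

bipush 0   0
bipush 11  0 11
isub       -11
bipush 61  -11 61
isub       -72
bipush -3  -72 -3
bipush 8   -72 -3 8
bipush 4   -72 -3 8 4
isub       -72 -3 4
isub       -72 -7
imul       504
bipush 12  504 12
iadd       516
bipush 42  516 42
irem       12
bipush 74  12 74
bipush -1  12 74 -1
imul       12 -74
idiv       0
bipush 1   0 1
imul       0
bipush -8  0 -8
imul       0

[0]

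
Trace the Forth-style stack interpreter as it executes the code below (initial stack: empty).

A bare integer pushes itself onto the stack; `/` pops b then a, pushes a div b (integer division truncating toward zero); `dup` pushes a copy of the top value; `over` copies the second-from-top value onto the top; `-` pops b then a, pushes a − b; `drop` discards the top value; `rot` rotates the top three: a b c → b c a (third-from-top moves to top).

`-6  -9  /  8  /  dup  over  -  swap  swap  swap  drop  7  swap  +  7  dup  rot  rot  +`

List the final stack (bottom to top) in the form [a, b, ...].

[7, 14]

-6   -> -6
-9   -> -6 -9
/    -> 0
8    -> 0 8
/    -> 0
dup  -> 0 0
over -> 0 0 0
-    -> 0 0
swap -> 0 0
swap -> 0 0
swap -> 0 0
drop -> 0
7    -> 0 7
swap -> 7 0
+    -> 7
7    -> 7 7
dup  -> 7 7 7
rot  -> 7 7 7
rot  -> 7 7 7
+    -> 7 14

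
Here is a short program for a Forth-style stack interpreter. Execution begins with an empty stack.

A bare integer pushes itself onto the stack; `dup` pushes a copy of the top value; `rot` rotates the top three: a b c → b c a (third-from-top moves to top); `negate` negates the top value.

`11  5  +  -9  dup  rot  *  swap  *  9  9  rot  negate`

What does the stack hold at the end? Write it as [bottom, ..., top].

11     -> [11]
5      -> [11, 5]
+      -> [16]
-9     -> [16, -9]
dup    -> [16, -9, -9]
rot    -> [-9, -9, 16]
*      -> [-9, -144]
swap   -> [-144, -9]
*      -> [1296]
9      -> [1296, 9]
9      -> [1296, 9, 9]
rot    -> [9, 9, 1296]
negate -> [9, 9, -1296]

[9, 9, -1296]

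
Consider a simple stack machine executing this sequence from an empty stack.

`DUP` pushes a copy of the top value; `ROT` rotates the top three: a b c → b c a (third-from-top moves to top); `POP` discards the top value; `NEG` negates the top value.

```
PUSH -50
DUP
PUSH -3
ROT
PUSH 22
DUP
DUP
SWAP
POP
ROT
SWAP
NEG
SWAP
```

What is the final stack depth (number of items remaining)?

PUSH -50  [-50]
DUP       [-50, -50]
PUSH -3   [-50, -50, -3]
ROT       [-50, -3, -50]
PUSH 22   [-50, -3, -50, 22]
DUP       [-50, -3, -50, 22, 22]
DUP       [-50, -3, -50, 22, 22, 22]
SWAP      [-50, -3, -50, 22, 22, 22]
POP       [-50, -3, -50, 22, 22]
ROT       [-50, -3, 22, 22, -50]
SWAP      [-50, -3, 22, -50, 22]
NEG       [-50, -3, 22, -50, -22]
SWAP      [-50, -3, 22, -22, -50]

5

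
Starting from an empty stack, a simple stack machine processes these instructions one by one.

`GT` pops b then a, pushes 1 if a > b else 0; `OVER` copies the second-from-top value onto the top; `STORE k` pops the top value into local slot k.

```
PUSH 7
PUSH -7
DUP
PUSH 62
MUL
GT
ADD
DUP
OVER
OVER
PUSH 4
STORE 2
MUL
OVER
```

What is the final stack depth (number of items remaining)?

4

PUSH 7  : 7
PUSH -7 : 7 -7
DUP     : 7 -7 -7
PUSH 62 : 7 -7 -7 62
MUL     : 7 -7 -434
GT      : 7 1
ADD     : 8
DUP     : 8 8
OVER    : 8 8 8
OVER    : 8 8 8 8
PUSH 4  : 8 8 8 8 4
STORE 2 : 8 8 8 8
MUL     : 8 8 64
OVER    : 8 8 64 8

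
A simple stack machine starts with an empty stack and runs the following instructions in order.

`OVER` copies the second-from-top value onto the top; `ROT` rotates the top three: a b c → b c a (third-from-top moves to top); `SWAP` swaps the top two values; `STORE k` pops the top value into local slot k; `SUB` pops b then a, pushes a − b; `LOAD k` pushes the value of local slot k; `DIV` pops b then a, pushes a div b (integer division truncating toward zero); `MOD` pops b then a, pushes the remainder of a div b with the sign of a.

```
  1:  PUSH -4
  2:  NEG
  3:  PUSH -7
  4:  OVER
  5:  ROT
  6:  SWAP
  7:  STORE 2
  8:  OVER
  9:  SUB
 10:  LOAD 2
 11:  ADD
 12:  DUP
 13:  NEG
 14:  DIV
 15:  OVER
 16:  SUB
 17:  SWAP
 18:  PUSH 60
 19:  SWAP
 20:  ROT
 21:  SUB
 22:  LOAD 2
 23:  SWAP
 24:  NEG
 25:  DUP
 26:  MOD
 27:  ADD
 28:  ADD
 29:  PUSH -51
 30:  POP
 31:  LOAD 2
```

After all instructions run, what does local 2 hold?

4

PUSH -4   [-4]
NEG       [4]
PUSH -7   [4, -7]
OVER      [4, -7, 4]
ROT       [-7, 4, 4]
SWAP      [-7, 4, 4]
STORE 2   [-7, 4]
OVER      [-7, 4, -7]
SUB       [-7, 11]
LOAD 2    [-7, 11, 4]
ADD       [-7, 15]
DUP       [-7, 15, 15]
NEG       [-7, 15, -15]
DIV       [-7, -1]
OVER      [-7, -1, -7]
SUB       [-7, 6]
SWAP      [6, -7]
PUSH 60   [6, -7, 60]
SWAP      [6, 60, -7]
ROT       [60, -7, 6]
SUB       [60, -13]
LOAD 2    [60, -13, 4]
SWAP      [60, 4, -13]
NEG       [60, 4, 13]
DUP       [60, 4, 13, 13]
MOD       [60, 4, 0]
ADD       [60, 4]
ADD       [64]
PUSH -51  [64, -51]
POP       [64]
LOAD 2    [64, 4]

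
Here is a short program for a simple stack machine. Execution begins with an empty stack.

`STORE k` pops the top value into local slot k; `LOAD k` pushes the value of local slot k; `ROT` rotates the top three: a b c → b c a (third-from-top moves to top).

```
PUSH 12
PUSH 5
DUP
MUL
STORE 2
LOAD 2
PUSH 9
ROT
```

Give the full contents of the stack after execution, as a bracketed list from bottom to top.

PUSH 12 -> 12
PUSH 5  -> 12 5
DUP     -> 12 5 5
MUL     -> 12 25
STORE 2 -> 12
LOAD 2  -> 12 25
PUSH 9  -> 12 25 9
ROT     -> 25 9 12

[25, 9, 12]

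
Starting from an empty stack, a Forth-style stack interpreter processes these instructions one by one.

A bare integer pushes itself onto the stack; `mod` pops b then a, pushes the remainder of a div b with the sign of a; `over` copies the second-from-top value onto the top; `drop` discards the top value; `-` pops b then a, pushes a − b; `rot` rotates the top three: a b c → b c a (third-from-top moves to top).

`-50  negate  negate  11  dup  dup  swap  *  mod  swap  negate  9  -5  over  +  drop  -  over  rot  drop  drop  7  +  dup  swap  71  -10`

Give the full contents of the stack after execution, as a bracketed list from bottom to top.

-50    → -50
negate → 50
negate → -50
11     → -50 11
dup    → -50 11 11
dup    → -50 11 11 11
swap   → -50 11 11 11
*      → -50 11 121
mod    → -50 11
swap   → 11 -50
negate → 11 50
9      → 11 50 9
-5     → 11 50 9 -5
over   → 11 50 9 -5 9
+      → 11 50 9 4
drop   → 11 50 9
-      → 11 41
over   → 11 41 11
rot    → 41 11 11
drop   → 41 11
drop   → 41
7      → 41 7
+      → 48
dup    → 48 48
swap   → 48 48
71     → 48 48 71
-10    → 48 48 71 -10

[48, 48, 71, -10]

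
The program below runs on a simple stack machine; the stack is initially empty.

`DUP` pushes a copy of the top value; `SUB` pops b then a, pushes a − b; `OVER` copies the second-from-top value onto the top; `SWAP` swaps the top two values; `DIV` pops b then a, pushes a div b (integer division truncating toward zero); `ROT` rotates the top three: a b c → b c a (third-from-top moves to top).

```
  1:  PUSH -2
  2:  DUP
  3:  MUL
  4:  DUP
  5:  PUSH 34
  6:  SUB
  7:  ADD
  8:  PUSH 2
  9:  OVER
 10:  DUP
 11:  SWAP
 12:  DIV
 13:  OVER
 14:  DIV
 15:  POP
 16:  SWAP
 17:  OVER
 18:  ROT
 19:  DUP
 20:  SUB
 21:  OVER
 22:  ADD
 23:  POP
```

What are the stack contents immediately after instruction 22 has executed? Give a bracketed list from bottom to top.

[-26, 2, 2]

PUSH -2  [-2]
DUP      [-2, -2]
MUL      [4]
DUP      [4, 4]
PUSH 34  [4, 4, 34]
SUB      [4, -30]
ADD      [-26]
PUSH 2   [-26, 2]
OVER     [-26, 2, -26]
DUP      [-26, 2, -26, -26]
SWAP     [-26, 2, -26, -26]
DIV      [-26, 2, 1]
OVER     [-26, 2, 1, 2]
DIV      [-26, 2, 0]
POP      [-26, 2]
SWAP     [2, -26]
OVER     [2, -26, 2]
ROT      [-26, 2, 2]
DUP      [-26, 2, 2, 2]
SUB      [-26, 2, 0]
OVER     [-26, 2, 0, 2]
ADD      [-26, 2, 2]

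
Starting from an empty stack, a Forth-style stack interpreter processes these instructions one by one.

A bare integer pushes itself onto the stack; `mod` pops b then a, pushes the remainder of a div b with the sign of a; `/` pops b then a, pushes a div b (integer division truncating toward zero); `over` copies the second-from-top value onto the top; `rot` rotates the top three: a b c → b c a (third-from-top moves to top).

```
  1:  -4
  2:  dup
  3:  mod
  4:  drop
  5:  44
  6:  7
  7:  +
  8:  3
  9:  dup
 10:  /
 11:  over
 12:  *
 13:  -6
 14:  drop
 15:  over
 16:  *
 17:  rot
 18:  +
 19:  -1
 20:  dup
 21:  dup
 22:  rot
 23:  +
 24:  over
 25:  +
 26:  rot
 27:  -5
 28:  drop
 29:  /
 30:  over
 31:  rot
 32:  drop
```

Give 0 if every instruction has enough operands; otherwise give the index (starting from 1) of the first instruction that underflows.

17

-4   : -4
dup  : -4 -4
mod  : 0
drop : (empty)
44   : 44
7    : 44 7
+    : 51
3    : 51 3
dup  : 51 3 3
/    : 51 1
over : 51 1 51
*    : 51 51
-6   : 51 51 -6
drop : 51 51
over : 51 51 51
*    : 51 2601
rot  — needs 3 operands, stack has 2 → underflow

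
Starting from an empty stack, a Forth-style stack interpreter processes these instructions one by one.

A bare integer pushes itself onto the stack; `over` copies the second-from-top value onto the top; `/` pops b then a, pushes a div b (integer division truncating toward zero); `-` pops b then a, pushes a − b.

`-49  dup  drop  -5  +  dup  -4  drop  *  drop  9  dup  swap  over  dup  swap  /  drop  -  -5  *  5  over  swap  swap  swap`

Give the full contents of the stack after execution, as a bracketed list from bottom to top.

-49  → -49
dup  → -49 -49
drop → -49
-5   → -49 -5
+    → -54
dup  → -54 -54
-4   → -54 -54 -4
drop → -54 -54
*    → 2916
drop → (empty)
9    → 9
dup  → 9 9
swap → 9 9
over → 9 9 9
dup  → 9 9 9 9
swap → 9 9 9 9
/    → 9 9 1
drop → 9 9
-    → 0
-5   → 0 -5
*    → 0
5    → 0 5
over → 0 5 0
swap → 0 0 5
swap → 0 5 0
swap → 0 0 5

[0, 0, 5]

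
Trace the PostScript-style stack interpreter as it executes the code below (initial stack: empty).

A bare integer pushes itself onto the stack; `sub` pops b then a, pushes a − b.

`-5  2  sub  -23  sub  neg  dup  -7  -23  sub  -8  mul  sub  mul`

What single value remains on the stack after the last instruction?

-5   -5
2    -5 2
sub  -7
-23  -7 -23
sub  16
neg  -16
dup  -16 -16
-7   -16 -16 -7
-23  -16 -16 -7 -23
sub  -16 -16 16
-8   -16 -16 16 -8
mul  -16 -16 -128
sub  -16 112
mul  -1792

-1792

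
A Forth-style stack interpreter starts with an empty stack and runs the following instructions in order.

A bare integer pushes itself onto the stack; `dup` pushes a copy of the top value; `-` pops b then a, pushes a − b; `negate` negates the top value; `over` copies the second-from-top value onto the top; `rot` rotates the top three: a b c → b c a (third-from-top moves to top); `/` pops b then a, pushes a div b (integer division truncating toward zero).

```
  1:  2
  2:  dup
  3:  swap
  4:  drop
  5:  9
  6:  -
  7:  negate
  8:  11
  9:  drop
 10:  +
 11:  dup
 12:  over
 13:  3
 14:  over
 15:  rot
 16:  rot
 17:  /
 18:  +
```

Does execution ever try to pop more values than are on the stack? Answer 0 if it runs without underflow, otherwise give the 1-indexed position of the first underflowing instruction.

10

2      : 2
dup    : 2 2
swap   : 2 2
drop   : 2
9      : 2 9
-      : -7
negate : 7
11     : 7 11
drop   : 7
+  — needs 2 operands, stack has 1 → underflow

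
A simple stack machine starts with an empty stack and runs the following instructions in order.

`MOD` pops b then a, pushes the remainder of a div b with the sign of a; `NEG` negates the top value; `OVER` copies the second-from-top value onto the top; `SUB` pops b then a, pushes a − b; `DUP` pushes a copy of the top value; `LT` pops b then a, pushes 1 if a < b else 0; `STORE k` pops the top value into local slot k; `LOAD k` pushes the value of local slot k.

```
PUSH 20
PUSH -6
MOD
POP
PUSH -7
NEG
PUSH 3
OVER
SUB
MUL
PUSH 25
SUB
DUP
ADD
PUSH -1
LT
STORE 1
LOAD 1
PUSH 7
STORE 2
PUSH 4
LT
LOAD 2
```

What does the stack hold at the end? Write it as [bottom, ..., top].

[1, 7]

PUSH 20  20
PUSH -6  20 -6
MOD      2
POP      (empty)
PUSH -7  -7
NEG      7
PUSH 3   7 3
OVER     7 3 7
SUB      7 -4
MUL      -28
PUSH 25  -28 25
SUB      -53
DUP      -53 -53
ADD      -106
PUSH -1  -106 -1
LT       1
STORE 1  (empty)
LOAD 1   1
PUSH 7   1 7
STORE 2  1
PUSH 4   1 4
LT       1
LOAD 2   1 7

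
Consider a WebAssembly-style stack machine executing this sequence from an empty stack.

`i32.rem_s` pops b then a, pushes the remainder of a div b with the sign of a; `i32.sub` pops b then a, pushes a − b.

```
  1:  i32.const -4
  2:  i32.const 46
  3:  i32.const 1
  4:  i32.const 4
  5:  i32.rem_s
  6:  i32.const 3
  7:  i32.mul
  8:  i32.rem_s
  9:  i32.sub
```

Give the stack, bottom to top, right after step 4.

i32.const -4 -> [-4]
i32.const 46 -> [-4, 46]
i32.const 1  -> [-4, 46, 1]
i32.const 4  -> [-4, 46, 1, 4]

[-4, 46, 1, 4]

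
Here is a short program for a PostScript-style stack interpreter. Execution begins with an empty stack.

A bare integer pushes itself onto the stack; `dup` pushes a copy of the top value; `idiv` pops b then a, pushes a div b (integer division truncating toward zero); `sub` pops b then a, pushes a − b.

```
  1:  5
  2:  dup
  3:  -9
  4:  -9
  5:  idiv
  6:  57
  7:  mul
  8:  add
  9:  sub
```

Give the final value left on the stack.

-57

5    → [5]
dup  → [5, 5]
-9   → [5, 5, -9]
-9   → [5, 5, -9, -9]
idiv → [5, 5, 1]
57   → [5, 5, 1, 57]
mul  → [5, 5, 57]
add  → [5, 62]
sub  → [-57]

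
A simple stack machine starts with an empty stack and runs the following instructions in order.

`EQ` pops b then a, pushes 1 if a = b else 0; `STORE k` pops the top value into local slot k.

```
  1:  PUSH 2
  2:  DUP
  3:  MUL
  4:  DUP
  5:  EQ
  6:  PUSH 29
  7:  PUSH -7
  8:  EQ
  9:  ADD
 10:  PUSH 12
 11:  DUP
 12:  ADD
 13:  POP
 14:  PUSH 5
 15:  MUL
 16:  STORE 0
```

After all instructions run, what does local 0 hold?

PUSH 2  → [2]
DUP     → [2, 2]
MUL     → [4]
DUP     → [4, 4]
EQ      → [1]
PUSH 29 → [1, 29]
PUSH -7 → [1, 29, -7]
EQ      → [1, 0]
ADD     → [1]
PUSH 12 → [1, 12]
DUP     → [1, 12, 12]
ADD     → [1, 24]
POP     → [1]
PUSH 5  → [1, 5]
MUL     → [5]
STORE 0 → []

5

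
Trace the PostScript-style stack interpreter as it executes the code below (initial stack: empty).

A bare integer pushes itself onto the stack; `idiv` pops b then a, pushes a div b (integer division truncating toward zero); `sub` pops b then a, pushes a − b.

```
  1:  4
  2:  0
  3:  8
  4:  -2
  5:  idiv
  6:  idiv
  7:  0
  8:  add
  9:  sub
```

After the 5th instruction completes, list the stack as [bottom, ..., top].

4    : [4]
0    : [4, 0]
8    : [4, 0, 8]
-2   : [4, 0, 8, -2]
idiv : [4, 0, -4]

[4, 0, -4]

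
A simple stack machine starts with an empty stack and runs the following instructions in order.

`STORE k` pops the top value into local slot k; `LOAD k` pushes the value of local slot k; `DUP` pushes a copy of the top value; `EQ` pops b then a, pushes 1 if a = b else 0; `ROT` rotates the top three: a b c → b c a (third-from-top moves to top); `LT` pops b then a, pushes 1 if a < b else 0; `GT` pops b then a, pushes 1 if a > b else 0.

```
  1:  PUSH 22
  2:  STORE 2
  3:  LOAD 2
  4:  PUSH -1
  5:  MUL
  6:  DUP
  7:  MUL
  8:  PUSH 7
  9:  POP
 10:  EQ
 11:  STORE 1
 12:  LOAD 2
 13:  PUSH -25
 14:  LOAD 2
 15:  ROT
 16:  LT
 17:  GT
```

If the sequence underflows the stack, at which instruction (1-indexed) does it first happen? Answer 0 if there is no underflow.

10

PUSH 22 -> [22]
STORE 2 -> []
LOAD 2  -> [22]
PUSH -1 -> [22, -1]
MUL     -> [-22]
DUP     -> [-22, -22]
MUL     -> [484]
PUSH 7  -> [484, 7]
POP     -> [484]
EQ  — needs 2 operands, stack has 1 → underflow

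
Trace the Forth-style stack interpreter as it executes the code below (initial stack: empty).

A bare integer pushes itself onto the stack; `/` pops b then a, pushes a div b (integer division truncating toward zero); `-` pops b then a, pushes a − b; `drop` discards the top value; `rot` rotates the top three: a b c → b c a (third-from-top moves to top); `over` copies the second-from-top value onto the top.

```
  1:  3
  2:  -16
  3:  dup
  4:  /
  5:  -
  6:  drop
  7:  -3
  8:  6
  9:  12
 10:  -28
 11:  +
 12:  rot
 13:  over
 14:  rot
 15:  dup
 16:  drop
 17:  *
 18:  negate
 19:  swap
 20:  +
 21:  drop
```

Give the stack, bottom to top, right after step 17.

3    -> 3
-16  -> 3 -16
dup  -> 3 -16 -16
/    -> 3 1
-    -> 2
drop -> (empty)
-3   -> -3
6    -> -3 6
12   -> -3 6 12
-28  -> -3 6 12 -28
+    -> -3 6 -16
rot  -> 6 -16 -3
over -> 6 -16 -3 -16
rot  -> 6 -3 -16 -16
dup  -> 6 -3 -16 -16 -16
drop -> 6 -3 -16 -16
*    -> 6 -3 256

[6, -3, 256]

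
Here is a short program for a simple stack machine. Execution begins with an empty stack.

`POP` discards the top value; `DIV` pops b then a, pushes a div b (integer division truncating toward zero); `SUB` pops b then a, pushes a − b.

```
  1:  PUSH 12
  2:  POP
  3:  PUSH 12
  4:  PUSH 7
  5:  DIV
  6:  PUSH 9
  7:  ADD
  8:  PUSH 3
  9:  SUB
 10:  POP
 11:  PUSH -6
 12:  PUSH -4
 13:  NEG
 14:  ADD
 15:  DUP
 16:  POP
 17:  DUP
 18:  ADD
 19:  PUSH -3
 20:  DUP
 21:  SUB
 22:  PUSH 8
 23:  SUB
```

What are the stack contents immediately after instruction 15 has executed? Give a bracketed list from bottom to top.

[-2, -2]

PUSH 12 -> 12
POP     -> (empty)
PUSH 12 -> 12
PUSH 7  -> 12 7
DIV     -> 1
PUSH 9  -> 1 9
ADD     -> 10
PUSH 3  -> 10 3
SUB     -> 7
POP     -> (empty)
PUSH -6 -> -6
PUSH -4 -> -6 -4
NEG     -> -6 4
ADD     -> -2
DUP     -> -2 -2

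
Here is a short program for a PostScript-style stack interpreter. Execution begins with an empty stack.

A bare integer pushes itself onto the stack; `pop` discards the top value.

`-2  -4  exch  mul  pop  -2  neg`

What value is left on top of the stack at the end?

2

-2   : -2
-4   : -2 -4
exch : -4 -2
mul  : 8
pop  : (empty)
-2   : -2
neg  : 2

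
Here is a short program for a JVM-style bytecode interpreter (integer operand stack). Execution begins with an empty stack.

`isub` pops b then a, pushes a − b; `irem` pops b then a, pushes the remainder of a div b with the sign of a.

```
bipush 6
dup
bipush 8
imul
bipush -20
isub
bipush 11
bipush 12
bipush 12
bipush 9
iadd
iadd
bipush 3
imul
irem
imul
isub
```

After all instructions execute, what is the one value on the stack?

-742

bipush 6   : 6
dup        : 6 6
bipush 8   : 6 6 8
imul       : 6 48
bipush -20 : 6 48 -20
isub       : 6 68
bipush 11  : 6 68 11
bipush 12  : 6 68 11 12
bipush 12  : 6 68 11 12 12
bipush 9   : 6 68 11 12 12 9
iadd       : 6 68 11 12 21
iadd       : 6 68 11 33
bipush 3   : 6 68 11 33 3
imul       : 6 68 11 99
irem       : 6 68 11
imul       : 6 748
isub       : -742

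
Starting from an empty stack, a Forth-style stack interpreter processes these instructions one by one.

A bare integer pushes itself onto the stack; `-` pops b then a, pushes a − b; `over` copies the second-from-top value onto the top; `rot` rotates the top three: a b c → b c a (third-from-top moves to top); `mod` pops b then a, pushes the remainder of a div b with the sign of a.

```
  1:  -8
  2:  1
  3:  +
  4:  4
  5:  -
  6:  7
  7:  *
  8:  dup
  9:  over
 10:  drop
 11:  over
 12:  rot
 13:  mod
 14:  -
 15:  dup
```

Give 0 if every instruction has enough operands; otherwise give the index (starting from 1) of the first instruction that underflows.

0

-8    -8
1     -8 1
+     -7
4     -7 4
-     -11
7     -11 7
*     -77
dup   -77 -77
over  -77 -77 -77
drop  -77 -77
over  -77 -77 -77
rot   -77 -77 -77
mod   -77 0
-     -77
dup   -77 -77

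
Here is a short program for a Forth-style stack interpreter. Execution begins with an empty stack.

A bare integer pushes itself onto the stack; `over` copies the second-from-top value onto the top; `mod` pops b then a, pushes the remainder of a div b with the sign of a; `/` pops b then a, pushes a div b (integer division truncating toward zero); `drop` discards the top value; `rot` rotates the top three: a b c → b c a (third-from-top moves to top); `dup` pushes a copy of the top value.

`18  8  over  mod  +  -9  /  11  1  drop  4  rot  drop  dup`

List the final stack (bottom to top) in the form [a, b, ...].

18   -> [18]
8    -> [18, 8]
over -> [18, 8, 18]
mod  -> [18, 8]
+    -> [26]
-9   -> [26, -9]
/    -> [-2]
11   -> [-2, 11]
1    -> [-2, 11, 1]
drop -> [-2, 11]
4    -> [-2, 11, 4]
rot  -> [11, 4, -2]
drop -> [11, 4]
dup  -> [11, 4, 4]

[11, 4, 4]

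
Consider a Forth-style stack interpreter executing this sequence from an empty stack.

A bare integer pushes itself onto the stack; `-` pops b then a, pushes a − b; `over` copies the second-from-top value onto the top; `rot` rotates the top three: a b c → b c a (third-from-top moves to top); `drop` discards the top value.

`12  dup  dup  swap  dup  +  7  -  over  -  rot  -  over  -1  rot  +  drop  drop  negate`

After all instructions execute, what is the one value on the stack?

12     : 12
dup    : 12 12
dup    : 12 12 12
swap   : 12 12 12
dup    : 12 12 12 12
+      : 12 12 24
7      : 12 12 24 7
-      : 12 12 17
over   : 12 12 17 12
-      : 12 12 5
rot    : 12 5 12
-      : 12 -7
over   : 12 -7 12
-1     : 12 -7 12 -1
rot    : 12 12 -1 -7
+      : 12 12 -8
drop   : 12 12
drop   : 12
negate : -12

-12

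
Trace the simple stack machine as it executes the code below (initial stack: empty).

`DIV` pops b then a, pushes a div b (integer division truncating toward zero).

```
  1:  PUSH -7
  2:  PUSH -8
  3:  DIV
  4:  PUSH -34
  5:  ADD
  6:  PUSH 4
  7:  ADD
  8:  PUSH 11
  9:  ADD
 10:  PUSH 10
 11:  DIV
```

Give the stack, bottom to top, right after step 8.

PUSH -7   -7
PUSH -8   -7 -8
DIV       0
PUSH -34  0 -34
ADD       -34
PUSH 4    -34 4
ADD       -30
PUSH 11   -30 11

[-30, 11]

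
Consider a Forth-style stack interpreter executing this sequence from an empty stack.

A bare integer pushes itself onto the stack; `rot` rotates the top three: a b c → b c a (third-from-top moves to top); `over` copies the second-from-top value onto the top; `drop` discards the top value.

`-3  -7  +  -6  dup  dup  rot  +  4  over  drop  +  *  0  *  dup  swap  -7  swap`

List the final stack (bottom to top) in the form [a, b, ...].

-3   : [-3]
-7   : [-3, -7]
+    : [-10]
-6   : [-10, -6]
dup  : [-10, -6, -6]
dup  : [-10, -6, -6, -6]
rot  : [-10, -6, -6, -6]
+    : [-10, -6, -12]
4    : [-10, -6, -12, 4]
over : [-10, -6, -12, 4, -12]
drop : [-10, -6, -12, 4]
+    : [-10, -6, -8]
*    : [-10, 48]
0    : [-10, 48, 0]
*    : [-10, 0]
dup  : [-10, 0, 0]
swap : [-10, 0, 0]
-7   : [-10, 0, 0, -7]
swap : [-10, 0, -7, 0]

[-10, 0, -7, 0]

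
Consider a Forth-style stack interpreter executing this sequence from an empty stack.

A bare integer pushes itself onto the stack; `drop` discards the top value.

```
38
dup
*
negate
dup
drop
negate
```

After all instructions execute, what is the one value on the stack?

38     → [38]
dup    → [38, 38]
*      → [1444]
negate → [-1444]
dup    → [-1444, -1444]
drop   → [-1444]
negate → [1444]

1444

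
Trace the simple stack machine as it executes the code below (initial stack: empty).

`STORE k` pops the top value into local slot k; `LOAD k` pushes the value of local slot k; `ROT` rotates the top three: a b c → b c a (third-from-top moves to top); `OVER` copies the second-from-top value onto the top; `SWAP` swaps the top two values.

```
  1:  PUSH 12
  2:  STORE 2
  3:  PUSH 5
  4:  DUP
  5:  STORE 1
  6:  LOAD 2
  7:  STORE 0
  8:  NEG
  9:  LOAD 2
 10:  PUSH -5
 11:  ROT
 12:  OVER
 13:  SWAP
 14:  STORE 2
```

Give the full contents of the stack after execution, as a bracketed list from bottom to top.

[12, -5, -5]

PUSH 12 : [12]
STORE 2 : []
PUSH 5  : [5]
DUP     : [5, 5]
STORE 1 : [5]
LOAD 2  : [5, 12]
STORE 0 : [5]
NEG     : [-5]
LOAD 2  : [-5, 12]
PUSH -5 : [-5, 12, -5]
ROT     : [12, -5, -5]
OVER    : [12, -5, -5, -5]
SWAP    : [12, -5, -5, -5]
STORE 2 : [12, -5, -5]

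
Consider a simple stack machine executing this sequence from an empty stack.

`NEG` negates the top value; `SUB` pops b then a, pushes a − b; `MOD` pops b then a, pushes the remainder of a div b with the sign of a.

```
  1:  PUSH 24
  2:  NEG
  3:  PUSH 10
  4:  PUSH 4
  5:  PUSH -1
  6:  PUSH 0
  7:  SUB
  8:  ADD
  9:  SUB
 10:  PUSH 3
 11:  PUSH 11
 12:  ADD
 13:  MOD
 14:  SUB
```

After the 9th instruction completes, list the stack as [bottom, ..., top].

[-24, 7]

PUSH 24 : 24
NEG     : -24
PUSH 10 : -24 10
PUSH 4  : -24 10 4
PUSH -1 : -24 10 4 -1
PUSH 0  : -24 10 4 -1 0
SUB     : -24 10 4 -1
ADD     : -24 10 3
SUB     : -24 7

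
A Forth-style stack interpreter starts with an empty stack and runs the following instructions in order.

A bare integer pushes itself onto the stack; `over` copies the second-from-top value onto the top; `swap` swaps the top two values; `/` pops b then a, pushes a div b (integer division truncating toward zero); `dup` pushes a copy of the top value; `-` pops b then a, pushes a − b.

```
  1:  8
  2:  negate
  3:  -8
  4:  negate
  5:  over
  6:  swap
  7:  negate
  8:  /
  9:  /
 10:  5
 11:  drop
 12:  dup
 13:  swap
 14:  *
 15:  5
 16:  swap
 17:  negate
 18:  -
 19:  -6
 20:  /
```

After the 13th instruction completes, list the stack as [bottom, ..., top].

8      : 8
negate : -8
-8     : -8 -8
negate : -8 8
over   : -8 8 -8
swap   : -8 -8 8
negate : -8 -8 -8
/      : -8 1
/      : -8
5      : -8 5
drop   : -8
dup    : -8 -8
swap   : -8 -8

[-8, -8]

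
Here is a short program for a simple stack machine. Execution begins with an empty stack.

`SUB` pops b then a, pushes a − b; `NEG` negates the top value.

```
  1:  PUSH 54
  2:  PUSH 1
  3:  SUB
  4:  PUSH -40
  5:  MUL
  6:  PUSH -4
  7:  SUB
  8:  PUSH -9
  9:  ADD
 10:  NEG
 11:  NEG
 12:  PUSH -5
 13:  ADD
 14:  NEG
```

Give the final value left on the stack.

PUSH 54   54
PUSH 1    54 1
SUB       53
PUSH -40  53 -40
MUL       -2120
PUSH -4   -2120 -4
SUB       -2116
PUSH -9   -2116 -9
ADD       -2125
NEG       2125
NEG       -2125
PUSH -5   -2125 -5
ADD       -2130
NEG       2130

2130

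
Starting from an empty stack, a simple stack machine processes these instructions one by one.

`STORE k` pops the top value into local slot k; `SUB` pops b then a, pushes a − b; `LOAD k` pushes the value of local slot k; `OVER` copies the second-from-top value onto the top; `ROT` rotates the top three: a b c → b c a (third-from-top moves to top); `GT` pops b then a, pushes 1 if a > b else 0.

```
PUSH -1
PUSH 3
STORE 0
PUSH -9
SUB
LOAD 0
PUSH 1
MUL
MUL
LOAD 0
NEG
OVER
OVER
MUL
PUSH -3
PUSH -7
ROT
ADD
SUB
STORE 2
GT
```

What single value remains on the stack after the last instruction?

PUSH -1  [-1]
PUSH 3   [-1, 3]
STORE 0  [-1]
PUSH -9  [-1, -9]
SUB      [8]
LOAD 0   [8, 3]
PUSH 1   [8, 3, 1]
MUL      [8, 3]
MUL      [24]
LOAD 0   [24, 3]
NEG      [24, -3]
OVER     [24, -3, 24]
OVER     [24, -3, 24, -3]
MUL      [24, -3, -72]
PUSH -3  [24, -3, -72, -3]
PUSH -7  [24, -3, -72, -3, -7]
ROT      [24, -3, -3, -7, -72]
ADD      [24, -3, -3, -79]
SUB      [24, -3, 76]
STORE 2  [24, -3]
GT       [1]

1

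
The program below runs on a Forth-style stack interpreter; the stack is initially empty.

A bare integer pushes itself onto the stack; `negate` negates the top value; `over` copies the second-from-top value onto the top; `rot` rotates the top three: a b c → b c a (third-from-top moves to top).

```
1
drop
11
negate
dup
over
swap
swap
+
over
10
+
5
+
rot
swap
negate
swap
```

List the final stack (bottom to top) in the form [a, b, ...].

[-22, -4, -11]

1       [1]
drop    []
11      [11]
negate  [-11]
dup     [-11, -11]
over    [-11, -11, -11]
swap    [-11, -11, -11]
swap    [-11, -11, -11]
+       [-11, -22]
over    [-11, -22, -11]
10      [-11, -22, -11, 10]
+       [-11, -22, -1]
5       [-11, -22, -1, 5]
+       [-11, -22, 4]
rot     [-22, 4, -11]
swap    [-22, -11, 4]
negate  [-22, -11, -4]
swap    [-22, -4, -11]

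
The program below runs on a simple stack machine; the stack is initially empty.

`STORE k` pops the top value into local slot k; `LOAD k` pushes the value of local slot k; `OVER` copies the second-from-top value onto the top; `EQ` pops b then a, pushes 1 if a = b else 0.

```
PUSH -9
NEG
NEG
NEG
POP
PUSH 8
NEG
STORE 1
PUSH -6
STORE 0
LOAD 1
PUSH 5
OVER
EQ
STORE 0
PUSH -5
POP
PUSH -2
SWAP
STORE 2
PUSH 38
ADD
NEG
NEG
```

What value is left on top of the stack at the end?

PUSH -9  [-9]
NEG      [9]
NEG      [-9]
NEG      [9]
POP      []
PUSH 8   [8]
NEG      [-8]
STORE 1  []
PUSH -6  [-6]
STORE 0  []
LOAD 1   [-8]
PUSH 5   [-8, 5]
OVER     [-8, 5, -8]
EQ       [-8, 0]
STORE 0  [-8]
PUSH -5  [-8, -5]
POP      [-8]
PUSH -2  [-8, -2]
SWAP     [-2, -8]
STORE 2  [-2]
PUSH 38  [-2, 38]
ADD      [36]
NEG      [-36]
NEG      [36]

36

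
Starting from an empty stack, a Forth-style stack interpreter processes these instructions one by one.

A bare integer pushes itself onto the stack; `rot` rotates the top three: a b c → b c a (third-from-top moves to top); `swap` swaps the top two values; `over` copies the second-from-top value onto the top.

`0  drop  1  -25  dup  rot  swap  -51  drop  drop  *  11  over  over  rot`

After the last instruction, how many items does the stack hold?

0    -> [0]
drop -> []
1    -> [1]
-25  -> [1, -25]
dup  -> [1, -25, -25]
rot  -> [-25, -25, 1]
swap -> [-25, 1, -25]
-51  -> [-25, 1, -25, -51]
drop -> [-25, 1, -25]
drop -> [-25, 1]
*    -> [-25]
11   -> [-25, 11]
over -> [-25, 11, -25]
over -> [-25, 11, -25, 11]
rot  -> [-25, -25, 11, 11]

4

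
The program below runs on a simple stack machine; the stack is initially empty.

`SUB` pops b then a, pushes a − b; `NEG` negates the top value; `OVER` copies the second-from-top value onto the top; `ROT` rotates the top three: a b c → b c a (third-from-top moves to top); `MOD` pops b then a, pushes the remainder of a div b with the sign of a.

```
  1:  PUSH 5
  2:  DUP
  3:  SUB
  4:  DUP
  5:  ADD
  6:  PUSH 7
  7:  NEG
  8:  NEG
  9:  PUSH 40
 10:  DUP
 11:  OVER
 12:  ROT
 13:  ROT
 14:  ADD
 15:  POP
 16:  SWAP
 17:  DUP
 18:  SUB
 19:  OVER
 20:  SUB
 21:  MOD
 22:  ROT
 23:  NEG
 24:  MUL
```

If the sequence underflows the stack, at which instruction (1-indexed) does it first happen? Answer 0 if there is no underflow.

22

PUSH 5  → 5
DUP     → 5 5
SUB     → 0
DUP     → 0 0
ADD     → 0
PUSH 7  → 0 7
NEG     → 0 -7
NEG     → 0 7
PUSH 40 → 0 7 40
DUP     → 0 7 40 40
OVER    → 0 7 40 40 40
ROT     → 0 7 40 40 40
ROT     → 0 7 40 40 40
ADD     → 0 7 40 80
POP     → 0 7 40
SWAP    → 0 40 7
DUP     → 0 40 7 7
SUB     → 0 40 0
OVER    → 0 40 0 40
SUB     → 0 40 -40
MOD     → 0 0
ROT  — needs 3 operands, stack has 2 → underflow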